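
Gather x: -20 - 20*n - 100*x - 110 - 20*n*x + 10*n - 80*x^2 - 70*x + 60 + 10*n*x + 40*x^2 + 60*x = -10*n - 40*x^2 + x*(-10*n - 110) - 70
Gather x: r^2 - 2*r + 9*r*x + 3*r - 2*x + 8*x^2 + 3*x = r^2 + r + 8*x^2 + x*(9*r + 1)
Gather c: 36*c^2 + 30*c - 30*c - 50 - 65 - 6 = 36*c^2 - 121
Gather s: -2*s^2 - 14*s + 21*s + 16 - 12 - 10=-2*s^2 + 7*s - 6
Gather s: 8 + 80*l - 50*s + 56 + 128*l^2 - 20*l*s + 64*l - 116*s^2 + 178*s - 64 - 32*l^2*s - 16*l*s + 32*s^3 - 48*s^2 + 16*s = 128*l^2 + 144*l + 32*s^3 - 164*s^2 + s*(-32*l^2 - 36*l + 144)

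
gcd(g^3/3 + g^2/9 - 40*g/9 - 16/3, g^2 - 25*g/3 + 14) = 1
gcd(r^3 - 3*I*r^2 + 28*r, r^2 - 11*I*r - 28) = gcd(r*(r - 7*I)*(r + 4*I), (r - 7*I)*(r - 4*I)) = r - 7*I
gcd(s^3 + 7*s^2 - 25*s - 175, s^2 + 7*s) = s + 7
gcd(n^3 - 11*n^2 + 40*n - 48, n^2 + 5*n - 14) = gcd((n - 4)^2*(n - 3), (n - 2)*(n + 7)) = 1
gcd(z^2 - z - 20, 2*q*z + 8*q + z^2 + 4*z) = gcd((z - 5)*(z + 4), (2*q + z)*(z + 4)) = z + 4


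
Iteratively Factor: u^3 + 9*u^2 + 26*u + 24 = (u + 3)*(u^2 + 6*u + 8) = (u + 3)*(u + 4)*(u + 2)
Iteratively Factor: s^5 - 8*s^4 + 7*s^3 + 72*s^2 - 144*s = (s)*(s^4 - 8*s^3 + 7*s^2 + 72*s - 144) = s*(s - 4)*(s^3 - 4*s^2 - 9*s + 36) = s*(s - 4)*(s - 3)*(s^2 - s - 12) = s*(s - 4)*(s - 3)*(s + 3)*(s - 4)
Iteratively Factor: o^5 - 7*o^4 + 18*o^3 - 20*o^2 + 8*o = (o - 2)*(o^4 - 5*o^3 + 8*o^2 - 4*o) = (o - 2)*(o - 1)*(o^3 - 4*o^2 + 4*o) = (o - 2)^2*(o - 1)*(o^2 - 2*o) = o*(o - 2)^2*(o - 1)*(o - 2)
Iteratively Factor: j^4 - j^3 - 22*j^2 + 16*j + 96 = (j + 4)*(j^3 - 5*j^2 - 2*j + 24) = (j - 3)*(j + 4)*(j^2 - 2*j - 8) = (j - 3)*(j + 2)*(j + 4)*(j - 4)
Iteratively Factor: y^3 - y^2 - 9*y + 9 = (y + 3)*(y^2 - 4*y + 3) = (y - 3)*(y + 3)*(y - 1)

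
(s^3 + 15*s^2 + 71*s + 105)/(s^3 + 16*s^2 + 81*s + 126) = (s + 5)/(s + 6)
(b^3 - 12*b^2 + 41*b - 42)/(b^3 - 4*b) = (b^2 - 10*b + 21)/(b*(b + 2))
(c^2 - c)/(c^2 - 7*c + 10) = c*(c - 1)/(c^2 - 7*c + 10)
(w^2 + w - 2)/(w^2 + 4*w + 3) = (w^2 + w - 2)/(w^2 + 4*w + 3)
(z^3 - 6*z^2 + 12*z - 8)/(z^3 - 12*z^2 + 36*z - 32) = (z - 2)/(z - 8)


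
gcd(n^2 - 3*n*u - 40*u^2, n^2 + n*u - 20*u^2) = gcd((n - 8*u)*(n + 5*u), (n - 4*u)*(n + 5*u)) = n + 5*u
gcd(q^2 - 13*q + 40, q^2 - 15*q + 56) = q - 8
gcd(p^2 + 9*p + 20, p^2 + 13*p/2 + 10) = p + 4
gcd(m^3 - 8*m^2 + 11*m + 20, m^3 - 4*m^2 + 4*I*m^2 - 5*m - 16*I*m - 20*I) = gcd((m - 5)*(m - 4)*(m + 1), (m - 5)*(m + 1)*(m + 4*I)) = m^2 - 4*m - 5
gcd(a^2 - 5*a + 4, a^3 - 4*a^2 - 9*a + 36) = a - 4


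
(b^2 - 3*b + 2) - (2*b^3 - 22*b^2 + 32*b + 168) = -2*b^3 + 23*b^2 - 35*b - 166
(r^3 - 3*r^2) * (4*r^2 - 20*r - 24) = 4*r^5 - 32*r^4 + 36*r^3 + 72*r^2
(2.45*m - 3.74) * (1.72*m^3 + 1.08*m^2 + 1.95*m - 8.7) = 4.214*m^4 - 3.7868*m^3 + 0.7383*m^2 - 28.608*m + 32.538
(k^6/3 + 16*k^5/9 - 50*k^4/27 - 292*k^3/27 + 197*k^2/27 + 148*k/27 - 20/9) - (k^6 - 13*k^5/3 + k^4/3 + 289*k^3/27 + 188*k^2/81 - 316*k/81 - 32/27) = -2*k^6/3 + 55*k^5/9 - 59*k^4/27 - 581*k^3/27 + 403*k^2/81 + 760*k/81 - 28/27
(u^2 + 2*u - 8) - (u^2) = 2*u - 8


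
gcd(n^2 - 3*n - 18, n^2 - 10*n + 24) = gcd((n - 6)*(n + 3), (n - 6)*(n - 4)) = n - 6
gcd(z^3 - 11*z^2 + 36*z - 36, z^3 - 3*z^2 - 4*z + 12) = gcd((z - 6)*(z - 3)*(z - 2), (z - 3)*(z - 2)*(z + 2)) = z^2 - 5*z + 6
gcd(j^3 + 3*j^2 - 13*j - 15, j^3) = 1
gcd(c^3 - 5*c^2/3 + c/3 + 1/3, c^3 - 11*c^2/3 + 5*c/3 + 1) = c^2 - 2*c/3 - 1/3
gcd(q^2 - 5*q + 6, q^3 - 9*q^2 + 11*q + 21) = q - 3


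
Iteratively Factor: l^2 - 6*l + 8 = (l - 4)*(l - 2)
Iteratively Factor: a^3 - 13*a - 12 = (a + 1)*(a^2 - a - 12) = (a - 4)*(a + 1)*(a + 3)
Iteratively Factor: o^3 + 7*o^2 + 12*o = (o + 4)*(o^2 + 3*o) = (o + 3)*(o + 4)*(o)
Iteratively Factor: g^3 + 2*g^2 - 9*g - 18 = (g + 2)*(g^2 - 9) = (g - 3)*(g + 2)*(g + 3)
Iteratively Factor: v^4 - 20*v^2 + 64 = (v + 4)*(v^3 - 4*v^2 - 4*v + 16) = (v - 2)*(v + 4)*(v^2 - 2*v - 8) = (v - 4)*(v - 2)*(v + 4)*(v + 2)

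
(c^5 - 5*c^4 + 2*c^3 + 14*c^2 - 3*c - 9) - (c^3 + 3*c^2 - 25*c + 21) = c^5 - 5*c^4 + c^3 + 11*c^2 + 22*c - 30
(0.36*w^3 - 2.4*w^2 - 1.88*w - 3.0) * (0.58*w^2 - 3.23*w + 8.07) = 0.2088*w^5 - 2.5548*w^4 + 9.5668*w^3 - 15.0356*w^2 - 5.4816*w - 24.21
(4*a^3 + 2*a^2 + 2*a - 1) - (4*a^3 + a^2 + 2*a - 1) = a^2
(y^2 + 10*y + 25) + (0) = y^2 + 10*y + 25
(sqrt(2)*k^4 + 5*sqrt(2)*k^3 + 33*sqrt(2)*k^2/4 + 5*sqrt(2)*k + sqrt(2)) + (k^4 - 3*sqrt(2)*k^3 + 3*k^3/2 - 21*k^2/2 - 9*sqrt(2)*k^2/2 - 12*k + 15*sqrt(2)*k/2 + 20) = k^4 + sqrt(2)*k^4 + 3*k^3/2 + 2*sqrt(2)*k^3 - 21*k^2/2 + 15*sqrt(2)*k^2/4 - 12*k + 25*sqrt(2)*k/2 + sqrt(2) + 20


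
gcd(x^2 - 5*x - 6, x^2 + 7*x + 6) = x + 1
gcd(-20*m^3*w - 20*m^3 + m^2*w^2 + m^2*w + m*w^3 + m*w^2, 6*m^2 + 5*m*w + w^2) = 1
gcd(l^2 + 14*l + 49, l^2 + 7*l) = l + 7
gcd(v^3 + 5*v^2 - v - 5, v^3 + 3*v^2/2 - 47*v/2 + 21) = v - 1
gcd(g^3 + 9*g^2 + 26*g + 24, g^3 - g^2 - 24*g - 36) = g^2 + 5*g + 6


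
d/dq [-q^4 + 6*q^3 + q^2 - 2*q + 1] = -4*q^3 + 18*q^2 + 2*q - 2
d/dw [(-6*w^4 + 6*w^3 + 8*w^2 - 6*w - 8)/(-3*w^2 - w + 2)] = 2*(18*w^5 - 30*w^3 + 5*w^2 - 8*w - 10)/(9*w^4 + 6*w^3 - 11*w^2 - 4*w + 4)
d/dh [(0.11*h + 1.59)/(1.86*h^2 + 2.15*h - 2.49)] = (0.2046*h^2 + 0.2365*h - (0.11*h + 1.59)*(3.72*h + 2.15) - 0.2739)/(1.86*h^2 + 2.15*h - 2.49)^2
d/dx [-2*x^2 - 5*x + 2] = -4*x - 5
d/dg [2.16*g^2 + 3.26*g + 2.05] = 4.32*g + 3.26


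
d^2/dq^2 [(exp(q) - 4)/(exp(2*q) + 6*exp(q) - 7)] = (exp(4*q) - 22*exp(3*q) - 30*exp(2*q) - 214*exp(q) - 119)*exp(q)/(exp(6*q) + 18*exp(5*q) + 87*exp(4*q) - 36*exp(3*q) - 609*exp(2*q) + 882*exp(q) - 343)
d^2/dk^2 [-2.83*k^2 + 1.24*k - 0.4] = -5.66000000000000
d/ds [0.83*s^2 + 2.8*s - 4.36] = 1.66*s + 2.8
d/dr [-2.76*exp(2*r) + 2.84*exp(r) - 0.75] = (2.84 - 5.52*exp(r))*exp(r)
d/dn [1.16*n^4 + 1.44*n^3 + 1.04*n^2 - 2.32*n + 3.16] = 4.64*n^3 + 4.32*n^2 + 2.08*n - 2.32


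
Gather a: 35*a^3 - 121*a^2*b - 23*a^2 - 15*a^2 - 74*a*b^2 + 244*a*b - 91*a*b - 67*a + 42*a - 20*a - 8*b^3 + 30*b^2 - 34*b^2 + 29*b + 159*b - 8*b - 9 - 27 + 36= 35*a^3 + a^2*(-121*b - 38) + a*(-74*b^2 + 153*b - 45) - 8*b^3 - 4*b^2 + 180*b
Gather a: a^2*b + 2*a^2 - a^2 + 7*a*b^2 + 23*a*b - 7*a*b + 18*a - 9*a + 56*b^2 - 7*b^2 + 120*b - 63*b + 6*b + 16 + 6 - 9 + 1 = a^2*(b + 1) + a*(7*b^2 + 16*b + 9) + 49*b^2 + 63*b + 14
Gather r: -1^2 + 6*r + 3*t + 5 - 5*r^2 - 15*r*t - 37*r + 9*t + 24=-5*r^2 + r*(-15*t - 31) + 12*t + 28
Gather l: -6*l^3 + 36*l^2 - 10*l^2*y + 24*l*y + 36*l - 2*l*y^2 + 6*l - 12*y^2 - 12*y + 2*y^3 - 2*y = -6*l^3 + l^2*(36 - 10*y) + l*(-2*y^2 + 24*y + 42) + 2*y^3 - 12*y^2 - 14*y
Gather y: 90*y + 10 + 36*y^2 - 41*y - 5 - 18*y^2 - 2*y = 18*y^2 + 47*y + 5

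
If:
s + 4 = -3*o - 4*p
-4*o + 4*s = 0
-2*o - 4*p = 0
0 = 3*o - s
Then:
No Solution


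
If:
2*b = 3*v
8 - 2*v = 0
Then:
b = 6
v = 4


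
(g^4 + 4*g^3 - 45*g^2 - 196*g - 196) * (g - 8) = g^5 - 4*g^4 - 77*g^3 + 164*g^2 + 1372*g + 1568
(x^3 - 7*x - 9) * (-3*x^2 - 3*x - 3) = -3*x^5 - 3*x^4 + 18*x^3 + 48*x^2 + 48*x + 27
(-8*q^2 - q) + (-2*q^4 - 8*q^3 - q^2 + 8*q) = -2*q^4 - 8*q^3 - 9*q^2 + 7*q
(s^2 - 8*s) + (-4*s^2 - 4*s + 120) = -3*s^2 - 12*s + 120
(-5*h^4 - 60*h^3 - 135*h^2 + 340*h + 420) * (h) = -5*h^5 - 60*h^4 - 135*h^3 + 340*h^2 + 420*h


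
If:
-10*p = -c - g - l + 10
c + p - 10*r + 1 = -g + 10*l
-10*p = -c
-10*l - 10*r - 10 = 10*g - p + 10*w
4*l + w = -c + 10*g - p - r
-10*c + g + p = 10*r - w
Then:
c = 1048700/167721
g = 3879/1511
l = 11231/1511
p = 104870/167721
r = -1071455/167721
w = -762989/167721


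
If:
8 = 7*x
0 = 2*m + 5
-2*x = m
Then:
No Solution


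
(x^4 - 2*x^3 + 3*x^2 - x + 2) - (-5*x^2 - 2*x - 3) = x^4 - 2*x^3 + 8*x^2 + x + 5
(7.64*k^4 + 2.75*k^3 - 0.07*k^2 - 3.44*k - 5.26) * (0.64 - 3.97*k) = -30.3308*k^5 - 6.0279*k^4 + 2.0379*k^3 + 13.612*k^2 + 18.6806*k - 3.3664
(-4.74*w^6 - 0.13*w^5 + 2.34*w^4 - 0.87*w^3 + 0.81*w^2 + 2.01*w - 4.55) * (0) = 0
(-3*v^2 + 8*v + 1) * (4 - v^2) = 3*v^4 - 8*v^3 - 13*v^2 + 32*v + 4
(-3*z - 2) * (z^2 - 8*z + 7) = -3*z^3 + 22*z^2 - 5*z - 14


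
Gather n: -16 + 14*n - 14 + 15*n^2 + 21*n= 15*n^2 + 35*n - 30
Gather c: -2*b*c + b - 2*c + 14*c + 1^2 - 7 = b + c*(12 - 2*b) - 6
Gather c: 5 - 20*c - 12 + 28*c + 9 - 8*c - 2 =0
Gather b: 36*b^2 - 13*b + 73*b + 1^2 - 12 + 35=36*b^2 + 60*b + 24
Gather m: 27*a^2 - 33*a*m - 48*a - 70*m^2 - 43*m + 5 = 27*a^2 - 48*a - 70*m^2 + m*(-33*a - 43) + 5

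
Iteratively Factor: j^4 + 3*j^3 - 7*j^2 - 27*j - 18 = (j + 3)*(j^3 - 7*j - 6) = (j + 1)*(j + 3)*(j^2 - j - 6) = (j + 1)*(j + 2)*(j + 3)*(j - 3)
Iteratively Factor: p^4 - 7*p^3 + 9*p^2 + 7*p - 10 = (p - 2)*(p^3 - 5*p^2 - p + 5) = (p - 2)*(p + 1)*(p^2 - 6*p + 5) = (p - 2)*(p - 1)*(p + 1)*(p - 5)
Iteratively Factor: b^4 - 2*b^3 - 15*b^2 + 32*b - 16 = (b - 1)*(b^3 - b^2 - 16*b + 16) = (b - 1)*(b + 4)*(b^2 - 5*b + 4) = (b - 1)^2*(b + 4)*(b - 4)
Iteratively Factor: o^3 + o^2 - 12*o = (o + 4)*(o^2 - 3*o) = (o - 3)*(o + 4)*(o)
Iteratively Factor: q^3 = (q)*(q^2) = q^2*(q)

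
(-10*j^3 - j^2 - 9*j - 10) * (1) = -10*j^3 - j^2 - 9*j - 10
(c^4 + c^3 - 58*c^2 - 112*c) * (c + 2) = c^5 + 3*c^4 - 56*c^3 - 228*c^2 - 224*c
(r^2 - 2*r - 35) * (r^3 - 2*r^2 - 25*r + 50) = r^5 - 4*r^4 - 56*r^3 + 170*r^2 + 775*r - 1750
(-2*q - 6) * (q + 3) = -2*q^2 - 12*q - 18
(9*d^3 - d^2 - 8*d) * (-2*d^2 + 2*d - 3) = -18*d^5 + 20*d^4 - 13*d^3 - 13*d^2 + 24*d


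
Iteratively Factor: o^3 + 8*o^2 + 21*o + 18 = (o + 3)*(o^2 + 5*o + 6) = (o + 2)*(o + 3)*(o + 3)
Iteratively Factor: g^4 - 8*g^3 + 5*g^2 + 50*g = (g - 5)*(g^3 - 3*g^2 - 10*g) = g*(g - 5)*(g^2 - 3*g - 10) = g*(g - 5)^2*(g + 2)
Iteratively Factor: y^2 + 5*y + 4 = (y + 4)*(y + 1)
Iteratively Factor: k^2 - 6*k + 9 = (k - 3)*(k - 3)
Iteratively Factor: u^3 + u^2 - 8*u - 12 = (u + 2)*(u^2 - u - 6) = (u - 3)*(u + 2)*(u + 2)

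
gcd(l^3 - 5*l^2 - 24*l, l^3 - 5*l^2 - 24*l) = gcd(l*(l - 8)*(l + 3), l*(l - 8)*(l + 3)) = l^3 - 5*l^2 - 24*l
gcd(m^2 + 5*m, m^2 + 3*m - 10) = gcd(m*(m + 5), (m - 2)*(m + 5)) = m + 5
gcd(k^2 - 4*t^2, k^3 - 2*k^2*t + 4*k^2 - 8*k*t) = -k + 2*t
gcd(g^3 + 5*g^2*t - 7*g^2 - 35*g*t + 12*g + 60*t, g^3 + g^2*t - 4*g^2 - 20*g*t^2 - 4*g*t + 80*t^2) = g^2 + 5*g*t - 4*g - 20*t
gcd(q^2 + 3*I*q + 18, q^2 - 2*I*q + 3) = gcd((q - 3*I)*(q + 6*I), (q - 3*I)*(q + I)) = q - 3*I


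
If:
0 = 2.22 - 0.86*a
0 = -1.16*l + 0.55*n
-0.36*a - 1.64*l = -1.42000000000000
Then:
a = 2.58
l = 0.30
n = 0.63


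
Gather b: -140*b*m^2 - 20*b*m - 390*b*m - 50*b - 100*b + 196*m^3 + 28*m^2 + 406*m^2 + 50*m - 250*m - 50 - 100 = b*(-140*m^2 - 410*m - 150) + 196*m^3 + 434*m^2 - 200*m - 150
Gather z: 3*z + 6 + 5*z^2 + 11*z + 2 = 5*z^2 + 14*z + 8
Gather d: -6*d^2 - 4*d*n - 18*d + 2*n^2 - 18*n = -6*d^2 + d*(-4*n - 18) + 2*n^2 - 18*n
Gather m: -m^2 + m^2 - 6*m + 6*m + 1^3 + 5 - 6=0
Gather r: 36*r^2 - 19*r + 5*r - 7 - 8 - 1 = 36*r^2 - 14*r - 16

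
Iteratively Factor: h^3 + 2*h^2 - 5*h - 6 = (h - 2)*(h^2 + 4*h + 3) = (h - 2)*(h + 1)*(h + 3)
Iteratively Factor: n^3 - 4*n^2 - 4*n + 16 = (n + 2)*(n^2 - 6*n + 8) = (n - 4)*(n + 2)*(n - 2)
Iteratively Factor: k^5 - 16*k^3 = (k)*(k^4 - 16*k^2) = k*(k - 4)*(k^3 + 4*k^2) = k^2*(k - 4)*(k^2 + 4*k) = k^2*(k - 4)*(k + 4)*(k)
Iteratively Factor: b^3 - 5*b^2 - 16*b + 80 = (b - 4)*(b^2 - b - 20) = (b - 4)*(b + 4)*(b - 5)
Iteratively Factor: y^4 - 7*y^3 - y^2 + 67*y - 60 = (y - 5)*(y^3 - 2*y^2 - 11*y + 12) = (y - 5)*(y - 4)*(y^2 + 2*y - 3) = (y - 5)*(y - 4)*(y + 3)*(y - 1)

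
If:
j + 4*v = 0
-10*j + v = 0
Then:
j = 0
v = 0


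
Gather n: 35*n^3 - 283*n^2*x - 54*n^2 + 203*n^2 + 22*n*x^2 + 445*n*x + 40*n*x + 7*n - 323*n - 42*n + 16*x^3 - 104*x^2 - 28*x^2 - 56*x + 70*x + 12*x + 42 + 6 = 35*n^3 + n^2*(149 - 283*x) + n*(22*x^2 + 485*x - 358) + 16*x^3 - 132*x^2 + 26*x + 48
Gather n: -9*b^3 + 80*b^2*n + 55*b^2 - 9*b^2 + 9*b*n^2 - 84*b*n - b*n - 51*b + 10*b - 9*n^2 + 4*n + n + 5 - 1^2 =-9*b^3 + 46*b^2 - 41*b + n^2*(9*b - 9) + n*(80*b^2 - 85*b + 5) + 4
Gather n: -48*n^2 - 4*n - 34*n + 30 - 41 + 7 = -48*n^2 - 38*n - 4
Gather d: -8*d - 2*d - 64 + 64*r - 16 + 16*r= -10*d + 80*r - 80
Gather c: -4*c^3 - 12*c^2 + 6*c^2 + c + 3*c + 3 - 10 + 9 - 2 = -4*c^3 - 6*c^2 + 4*c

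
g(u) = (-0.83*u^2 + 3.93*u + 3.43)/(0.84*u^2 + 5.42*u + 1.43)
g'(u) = (3.93 - 1.66*u)/(0.84*u^2 + 5.42*u + 1.43) + (-1.68*u - 5.42)*(-0.83*u^2 + 3.93*u + 3.43)/(0.84*u^2 + 5.42*u + 1.43)^2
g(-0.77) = 0.04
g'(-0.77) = -2.25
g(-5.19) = 9.65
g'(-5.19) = -10.90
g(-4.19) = 4.23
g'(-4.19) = -2.71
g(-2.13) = 1.38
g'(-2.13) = -0.78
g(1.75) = 0.58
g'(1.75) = -0.28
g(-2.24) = 1.47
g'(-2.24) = -0.80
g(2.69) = 0.36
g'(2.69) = -0.19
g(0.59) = 1.11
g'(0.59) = -0.85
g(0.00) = 2.40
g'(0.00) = -6.34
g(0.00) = 2.40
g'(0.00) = -6.34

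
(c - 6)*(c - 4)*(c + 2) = c^3 - 8*c^2 + 4*c + 48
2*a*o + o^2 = o*(2*a + o)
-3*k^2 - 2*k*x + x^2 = (-3*k + x)*(k + x)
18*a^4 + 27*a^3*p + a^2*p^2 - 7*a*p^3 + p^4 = (-6*a + p)*(-3*a + p)*(a + p)^2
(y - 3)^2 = y^2 - 6*y + 9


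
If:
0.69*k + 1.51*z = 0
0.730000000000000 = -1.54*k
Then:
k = -0.47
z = 0.22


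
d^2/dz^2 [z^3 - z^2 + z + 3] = 6*z - 2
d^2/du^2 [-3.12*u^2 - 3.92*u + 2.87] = -6.24000000000000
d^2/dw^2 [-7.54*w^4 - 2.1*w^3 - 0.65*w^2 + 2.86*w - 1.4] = -90.48*w^2 - 12.6*w - 1.3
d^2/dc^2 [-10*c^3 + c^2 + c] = 2 - 60*c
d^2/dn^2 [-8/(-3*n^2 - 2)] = 48*(9*n^2 - 2)/(3*n^2 + 2)^3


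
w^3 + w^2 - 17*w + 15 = (w - 3)*(w - 1)*(w + 5)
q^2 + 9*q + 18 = (q + 3)*(q + 6)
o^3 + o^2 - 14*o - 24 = (o - 4)*(o + 2)*(o + 3)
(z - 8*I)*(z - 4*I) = z^2 - 12*I*z - 32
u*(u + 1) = u^2 + u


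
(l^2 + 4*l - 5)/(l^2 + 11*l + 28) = (l^2 + 4*l - 5)/(l^2 + 11*l + 28)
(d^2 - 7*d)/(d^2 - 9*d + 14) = d/(d - 2)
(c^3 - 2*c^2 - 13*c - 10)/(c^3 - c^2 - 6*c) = (c^2 - 4*c - 5)/(c*(c - 3))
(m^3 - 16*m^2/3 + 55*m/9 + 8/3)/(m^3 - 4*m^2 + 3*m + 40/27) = 3*(m - 3)/(3*m - 5)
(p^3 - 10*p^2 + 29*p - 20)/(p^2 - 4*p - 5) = (p^2 - 5*p + 4)/(p + 1)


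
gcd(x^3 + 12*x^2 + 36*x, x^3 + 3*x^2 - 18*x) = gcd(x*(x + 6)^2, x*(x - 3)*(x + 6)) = x^2 + 6*x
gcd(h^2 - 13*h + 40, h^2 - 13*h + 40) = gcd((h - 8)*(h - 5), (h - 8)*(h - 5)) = h^2 - 13*h + 40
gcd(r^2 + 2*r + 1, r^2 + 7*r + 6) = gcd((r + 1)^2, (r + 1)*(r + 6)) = r + 1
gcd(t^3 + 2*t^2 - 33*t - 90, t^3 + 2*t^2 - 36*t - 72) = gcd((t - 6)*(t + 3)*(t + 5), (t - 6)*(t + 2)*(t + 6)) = t - 6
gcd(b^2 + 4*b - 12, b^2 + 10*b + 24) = b + 6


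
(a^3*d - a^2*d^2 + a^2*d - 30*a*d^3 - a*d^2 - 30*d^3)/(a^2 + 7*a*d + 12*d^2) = d*(a^3 - a^2*d + a^2 - 30*a*d^2 - a*d - 30*d^2)/(a^2 + 7*a*d + 12*d^2)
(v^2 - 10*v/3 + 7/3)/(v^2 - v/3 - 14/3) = (v - 1)/(v + 2)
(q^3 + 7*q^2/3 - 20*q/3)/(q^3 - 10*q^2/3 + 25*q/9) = 3*(q + 4)/(3*q - 5)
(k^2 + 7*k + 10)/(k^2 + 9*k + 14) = (k + 5)/(k + 7)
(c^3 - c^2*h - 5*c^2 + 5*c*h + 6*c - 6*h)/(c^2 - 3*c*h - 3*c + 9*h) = (c^2 - c*h - 2*c + 2*h)/(c - 3*h)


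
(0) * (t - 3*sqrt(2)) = 0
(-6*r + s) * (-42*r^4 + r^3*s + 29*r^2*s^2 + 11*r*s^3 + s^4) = 252*r^5 - 48*r^4*s - 173*r^3*s^2 - 37*r^2*s^3 + 5*r*s^4 + s^5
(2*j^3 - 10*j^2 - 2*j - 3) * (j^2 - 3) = 2*j^5 - 10*j^4 - 8*j^3 + 27*j^2 + 6*j + 9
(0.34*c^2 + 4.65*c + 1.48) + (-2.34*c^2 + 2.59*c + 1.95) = -2.0*c^2 + 7.24*c + 3.43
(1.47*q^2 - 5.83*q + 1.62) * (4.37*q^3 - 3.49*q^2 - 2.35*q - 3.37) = 6.4239*q^5 - 30.6074*q^4 + 23.9716*q^3 + 3.0928*q^2 + 15.8401*q - 5.4594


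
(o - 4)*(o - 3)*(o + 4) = o^3 - 3*o^2 - 16*o + 48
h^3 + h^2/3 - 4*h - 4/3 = (h - 2)*(h + 1/3)*(h + 2)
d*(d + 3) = d^2 + 3*d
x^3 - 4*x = x*(x - 2)*(x + 2)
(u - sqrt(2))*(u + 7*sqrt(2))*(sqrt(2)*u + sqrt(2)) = sqrt(2)*u^3 + sqrt(2)*u^2 + 12*u^2 - 14*sqrt(2)*u + 12*u - 14*sqrt(2)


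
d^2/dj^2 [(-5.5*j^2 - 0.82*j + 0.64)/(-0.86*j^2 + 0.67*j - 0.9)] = (-7.105427357601e-15*j^4 + 7.55114399999999*j^3 - 28.382064*j^2 - 1.595472*j + 10.315048)/(0.636056*j^6 - 1.486596*j^5 + 3.155082*j^4 - 3.412243*j^3 + 3.30183*j^2 - 1.6281*j + 0.729)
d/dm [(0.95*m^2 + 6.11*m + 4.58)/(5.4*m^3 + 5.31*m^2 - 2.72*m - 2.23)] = (-5.13*m^4 - 65.988*m^3 - 109.2241*m^2 - 52.8766*m - 1.1677)/(29.16*m^6 + 57.348*m^5 - 1.17990000000001*m^4 - 52.9704*m^3 - 16.2842*m^2 + 12.1312*m + 4.9729)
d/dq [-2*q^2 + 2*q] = 2 - 4*q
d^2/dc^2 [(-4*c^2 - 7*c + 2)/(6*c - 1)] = 52/(216*c^3 - 108*c^2 + 18*c - 1)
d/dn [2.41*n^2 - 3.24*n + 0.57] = 4.82*n - 3.24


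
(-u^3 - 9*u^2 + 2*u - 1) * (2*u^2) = -2*u^5 - 18*u^4 + 4*u^3 - 2*u^2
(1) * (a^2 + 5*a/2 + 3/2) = a^2 + 5*a/2 + 3/2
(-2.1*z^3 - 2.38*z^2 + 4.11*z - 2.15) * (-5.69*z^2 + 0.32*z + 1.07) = 11.949*z^5 + 12.8702*z^4 - 26.3945*z^3 + 11.0021*z^2 + 3.7097*z - 2.3005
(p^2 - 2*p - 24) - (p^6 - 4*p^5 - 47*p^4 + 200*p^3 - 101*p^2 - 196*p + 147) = -p^6 + 4*p^5 + 47*p^4 - 200*p^3 + 102*p^2 + 194*p - 171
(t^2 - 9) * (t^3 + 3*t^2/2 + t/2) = t^5 + 3*t^4/2 - 17*t^3/2 - 27*t^2/2 - 9*t/2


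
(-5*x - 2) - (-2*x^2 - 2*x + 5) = 2*x^2 - 3*x - 7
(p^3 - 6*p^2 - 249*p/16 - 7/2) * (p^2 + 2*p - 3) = p^5 - 4*p^4 - 489*p^3/16 - 133*p^2/8 + 635*p/16 + 21/2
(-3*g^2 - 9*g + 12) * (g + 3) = -3*g^3 - 18*g^2 - 15*g + 36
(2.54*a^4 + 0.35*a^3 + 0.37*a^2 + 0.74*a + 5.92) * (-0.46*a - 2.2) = -1.1684*a^5 - 5.749*a^4 - 0.9402*a^3 - 1.1544*a^2 - 4.3512*a - 13.024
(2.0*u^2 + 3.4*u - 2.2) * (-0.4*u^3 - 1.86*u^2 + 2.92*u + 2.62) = -0.8*u^5 - 5.08*u^4 + 0.396*u^3 + 19.26*u^2 + 2.484*u - 5.764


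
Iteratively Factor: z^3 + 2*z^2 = (z)*(z^2 + 2*z) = z*(z + 2)*(z)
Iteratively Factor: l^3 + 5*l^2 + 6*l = (l)*(l^2 + 5*l + 6) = l*(l + 3)*(l + 2)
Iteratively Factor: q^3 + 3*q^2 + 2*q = (q)*(q^2 + 3*q + 2) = q*(q + 2)*(q + 1)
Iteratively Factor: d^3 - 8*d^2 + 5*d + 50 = (d + 2)*(d^2 - 10*d + 25) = (d - 5)*(d + 2)*(d - 5)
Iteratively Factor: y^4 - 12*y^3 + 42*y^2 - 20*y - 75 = (y - 5)*(y^3 - 7*y^2 + 7*y + 15) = (y - 5)*(y - 3)*(y^2 - 4*y - 5) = (y - 5)^2*(y - 3)*(y + 1)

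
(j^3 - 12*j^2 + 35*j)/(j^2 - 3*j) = (j^2 - 12*j + 35)/(j - 3)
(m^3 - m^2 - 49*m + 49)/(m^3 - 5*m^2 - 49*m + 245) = (m - 1)/(m - 5)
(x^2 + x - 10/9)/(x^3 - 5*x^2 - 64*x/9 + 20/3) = 1/(x - 6)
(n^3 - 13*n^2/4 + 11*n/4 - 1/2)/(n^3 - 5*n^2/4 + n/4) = (n - 2)/n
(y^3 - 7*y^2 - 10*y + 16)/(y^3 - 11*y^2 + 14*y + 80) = (y - 1)/(y - 5)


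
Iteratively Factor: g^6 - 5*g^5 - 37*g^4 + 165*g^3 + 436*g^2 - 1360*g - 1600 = (g + 1)*(g^5 - 6*g^4 - 31*g^3 + 196*g^2 + 240*g - 1600) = (g - 4)*(g + 1)*(g^4 - 2*g^3 - 39*g^2 + 40*g + 400) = (g - 5)*(g - 4)*(g + 1)*(g^3 + 3*g^2 - 24*g - 80) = (g - 5)^2*(g - 4)*(g + 1)*(g^2 + 8*g + 16) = (g - 5)^2*(g - 4)*(g + 1)*(g + 4)*(g + 4)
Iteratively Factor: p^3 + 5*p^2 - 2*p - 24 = (p + 4)*(p^2 + p - 6) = (p - 2)*(p + 4)*(p + 3)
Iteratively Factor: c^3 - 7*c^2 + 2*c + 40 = (c + 2)*(c^2 - 9*c + 20) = (c - 5)*(c + 2)*(c - 4)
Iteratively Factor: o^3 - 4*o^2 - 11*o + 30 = (o + 3)*(o^2 - 7*o + 10) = (o - 2)*(o + 3)*(o - 5)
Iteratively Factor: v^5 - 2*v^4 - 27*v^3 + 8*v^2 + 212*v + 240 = (v + 2)*(v^4 - 4*v^3 - 19*v^2 + 46*v + 120) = (v + 2)^2*(v^3 - 6*v^2 - 7*v + 60) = (v - 4)*(v + 2)^2*(v^2 - 2*v - 15) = (v - 5)*(v - 4)*(v + 2)^2*(v + 3)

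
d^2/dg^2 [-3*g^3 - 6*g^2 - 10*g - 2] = -18*g - 12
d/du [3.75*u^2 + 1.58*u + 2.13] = 7.5*u + 1.58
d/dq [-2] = 0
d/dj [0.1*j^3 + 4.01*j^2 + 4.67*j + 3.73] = 0.3*j^2 + 8.02*j + 4.67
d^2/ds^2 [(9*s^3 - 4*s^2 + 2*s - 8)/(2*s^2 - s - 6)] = 26*(9*s^3 - 6*s^2 + 84*s - 20)/(8*s^6 - 12*s^5 - 66*s^4 + 71*s^3 + 198*s^2 - 108*s - 216)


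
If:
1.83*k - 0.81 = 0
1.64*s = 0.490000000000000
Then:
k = 0.44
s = 0.30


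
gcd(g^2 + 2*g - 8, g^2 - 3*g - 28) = g + 4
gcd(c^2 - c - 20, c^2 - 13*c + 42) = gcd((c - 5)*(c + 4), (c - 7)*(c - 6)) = 1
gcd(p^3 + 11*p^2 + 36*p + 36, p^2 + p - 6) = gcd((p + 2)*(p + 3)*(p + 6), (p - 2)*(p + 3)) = p + 3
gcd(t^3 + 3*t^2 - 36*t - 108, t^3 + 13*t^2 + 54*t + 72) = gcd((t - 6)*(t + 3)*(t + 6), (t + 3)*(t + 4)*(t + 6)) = t^2 + 9*t + 18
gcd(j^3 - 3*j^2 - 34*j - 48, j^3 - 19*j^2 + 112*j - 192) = j - 8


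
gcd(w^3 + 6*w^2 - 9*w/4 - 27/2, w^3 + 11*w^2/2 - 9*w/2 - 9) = w^2 + 9*w/2 - 9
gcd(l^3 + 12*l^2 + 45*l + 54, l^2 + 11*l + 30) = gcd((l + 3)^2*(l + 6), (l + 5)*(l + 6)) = l + 6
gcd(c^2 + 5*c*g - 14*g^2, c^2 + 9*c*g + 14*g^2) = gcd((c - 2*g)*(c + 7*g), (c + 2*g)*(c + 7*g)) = c + 7*g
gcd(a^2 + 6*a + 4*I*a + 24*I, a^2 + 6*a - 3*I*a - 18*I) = a + 6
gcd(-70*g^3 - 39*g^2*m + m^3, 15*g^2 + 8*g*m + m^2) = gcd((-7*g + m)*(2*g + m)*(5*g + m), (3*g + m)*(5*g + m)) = 5*g + m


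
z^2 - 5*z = z*(z - 5)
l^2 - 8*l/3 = l*(l - 8/3)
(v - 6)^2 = v^2 - 12*v + 36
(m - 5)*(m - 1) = m^2 - 6*m + 5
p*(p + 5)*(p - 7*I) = p^3 + 5*p^2 - 7*I*p^2 - 35*I*p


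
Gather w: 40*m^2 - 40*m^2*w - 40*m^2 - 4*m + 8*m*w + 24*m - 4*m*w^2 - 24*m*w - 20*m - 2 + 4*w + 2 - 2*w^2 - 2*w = w^2*(-4*m - 2) + w*(-40*m^2 - 16*m + 2)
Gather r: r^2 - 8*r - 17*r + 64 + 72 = r^2 - 25*r + 136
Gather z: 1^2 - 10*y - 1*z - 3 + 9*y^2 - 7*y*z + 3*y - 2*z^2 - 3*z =9*y^2 - 7*y - 2*z^2 + z*(-7*y - 4) - 2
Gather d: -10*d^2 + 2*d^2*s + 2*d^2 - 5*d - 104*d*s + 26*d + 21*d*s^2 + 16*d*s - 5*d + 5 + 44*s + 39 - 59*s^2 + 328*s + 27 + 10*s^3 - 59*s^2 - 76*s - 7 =d^2*(2*s - 8) + d*(21*s^2 - 88*s + 16) + 10*s^3 - 118*s^2 + 296*s + 64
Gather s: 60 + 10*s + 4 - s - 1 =9*s + 63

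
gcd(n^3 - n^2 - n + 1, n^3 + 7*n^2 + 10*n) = 1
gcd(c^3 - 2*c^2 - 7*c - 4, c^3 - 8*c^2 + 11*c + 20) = c^2 - 3*c - 4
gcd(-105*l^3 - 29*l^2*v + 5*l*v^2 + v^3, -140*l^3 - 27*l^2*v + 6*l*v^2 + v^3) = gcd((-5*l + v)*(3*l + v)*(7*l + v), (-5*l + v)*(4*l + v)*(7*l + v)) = -35*l^2 + 2*l*v + v^2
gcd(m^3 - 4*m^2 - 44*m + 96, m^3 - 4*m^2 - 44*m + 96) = m^3 - 4*m^2 - 44*m + 96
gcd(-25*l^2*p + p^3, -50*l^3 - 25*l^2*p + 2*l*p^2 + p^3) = -25*l^2 + p^2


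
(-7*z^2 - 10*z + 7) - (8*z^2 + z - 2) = -15*z^2 - 11*z + 9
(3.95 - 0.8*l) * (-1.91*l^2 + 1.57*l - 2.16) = 1.528*l^3 - 8.8005*l^2 + 7.9295*l - 8.532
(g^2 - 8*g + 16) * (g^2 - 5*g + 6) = g^4 - 13*g^3 + 62*g^2 - 128*g + 96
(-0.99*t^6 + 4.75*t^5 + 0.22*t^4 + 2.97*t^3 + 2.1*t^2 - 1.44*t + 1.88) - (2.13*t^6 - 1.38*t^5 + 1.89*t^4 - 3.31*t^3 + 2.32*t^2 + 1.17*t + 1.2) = -3.12*t^6 + 6.13*t^5 - 1.67*t^4 + 6.28*t^3 - 0.22*t^2 - 2.61*t + 0.68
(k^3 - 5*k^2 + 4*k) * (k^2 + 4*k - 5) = k^5 - k^4 - 21*k^3 + 41*k^2 - 20*k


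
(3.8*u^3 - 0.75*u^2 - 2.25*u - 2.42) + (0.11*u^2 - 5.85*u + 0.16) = 3.8*u^3 - 0.64*u^2 - 8.1*u - 2.26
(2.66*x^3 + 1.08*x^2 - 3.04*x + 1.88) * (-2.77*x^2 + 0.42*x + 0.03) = -7.3682*x^5 - 1.8744*x^4 + 8.9542*x^3 - 6.452*x^2 + 0.6984*x + 0.0564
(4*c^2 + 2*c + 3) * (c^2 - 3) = 4*c^4 + 2*c^3 - 9*c^2 - 6*c - 9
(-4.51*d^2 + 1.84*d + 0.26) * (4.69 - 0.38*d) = 1.7138*d^3 - 21.8511*d^2 + 8.5308*d + 1.2194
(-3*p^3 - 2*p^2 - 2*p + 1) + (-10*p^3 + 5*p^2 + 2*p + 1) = -13*p^3 + 3*p^2 + 2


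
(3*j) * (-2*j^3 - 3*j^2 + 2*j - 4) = -6*j^4 - 9*j^3 + 6*j^2 - 12*j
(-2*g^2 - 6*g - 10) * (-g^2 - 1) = 2*g^4 + 6*g^3 + 12*g^2 + 6*g + 10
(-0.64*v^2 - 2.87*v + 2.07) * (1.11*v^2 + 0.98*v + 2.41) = -0.7104*v^4 - 3.8129*v^3 - 2.0573*v^2 - 4.8881*v + 4.9887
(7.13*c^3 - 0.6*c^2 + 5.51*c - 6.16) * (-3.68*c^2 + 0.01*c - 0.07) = -26.2384*c^5 + 2.2793*c^4 - 20.7819*c^3 + 22.7659*c^2 - 0.4473*c + 0.4312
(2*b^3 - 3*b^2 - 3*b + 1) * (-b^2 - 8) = -2*b^5 + 3*b^4 - 13*b^3 + 23*b^2 + 24*b - 8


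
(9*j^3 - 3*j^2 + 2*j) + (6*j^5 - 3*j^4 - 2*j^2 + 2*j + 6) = 6*j^5 - 3*j^4 + 9*j^3 - 5*j^2 + 4*j + 6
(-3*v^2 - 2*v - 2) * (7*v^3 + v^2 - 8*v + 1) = -21*v^5 - 17*v^4 + 8*v^3 + 11*v^2 + 14*v - 2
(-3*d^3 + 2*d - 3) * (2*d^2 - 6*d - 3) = -6*d^5 + 18*d^4 + 13*d^3 - 18*d^2 + 12*d + 9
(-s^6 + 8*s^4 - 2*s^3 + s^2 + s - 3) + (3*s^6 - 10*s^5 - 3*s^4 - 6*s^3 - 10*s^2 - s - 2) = 2*s^6 - 10*s^5 + 5*s^4 - 8*s^3 - 9*s^2 - 5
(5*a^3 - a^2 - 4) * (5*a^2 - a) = 25*a^5 - 10*a^4 + a^3 - 20*a^2 + 4*a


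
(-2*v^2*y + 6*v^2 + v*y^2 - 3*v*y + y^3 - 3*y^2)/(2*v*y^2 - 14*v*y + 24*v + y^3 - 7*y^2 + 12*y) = (-v + y)/(y - 4)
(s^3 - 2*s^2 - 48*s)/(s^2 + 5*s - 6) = s*(s - 8)/(s - 1)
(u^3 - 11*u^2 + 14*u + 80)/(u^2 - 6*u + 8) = (u^3 - 11*u^2 + 14*u + 80)/(u^2 - 6*u + 8)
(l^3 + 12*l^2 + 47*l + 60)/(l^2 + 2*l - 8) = (l^2 + 8*l + 15)/(l - 2)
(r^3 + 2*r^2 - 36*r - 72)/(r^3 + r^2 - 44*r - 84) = (r - 6)/(r - 7)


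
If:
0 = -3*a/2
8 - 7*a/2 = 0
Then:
No Solution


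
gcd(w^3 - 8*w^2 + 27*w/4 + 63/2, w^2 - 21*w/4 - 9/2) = w - 6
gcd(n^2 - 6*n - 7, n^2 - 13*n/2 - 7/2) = n - 7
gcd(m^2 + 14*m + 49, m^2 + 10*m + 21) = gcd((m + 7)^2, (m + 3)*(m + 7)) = m + 7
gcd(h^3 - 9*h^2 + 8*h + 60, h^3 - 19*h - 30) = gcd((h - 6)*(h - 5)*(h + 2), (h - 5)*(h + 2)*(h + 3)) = h^2 - 3*h - 10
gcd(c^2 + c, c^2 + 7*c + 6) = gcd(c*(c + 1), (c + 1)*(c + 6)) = c + 1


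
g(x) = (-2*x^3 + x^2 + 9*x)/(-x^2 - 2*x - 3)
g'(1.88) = 1.21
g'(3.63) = 1.84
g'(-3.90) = 3.37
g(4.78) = 4.31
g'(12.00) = 2.01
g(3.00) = 1.00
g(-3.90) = -9.49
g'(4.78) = 1.94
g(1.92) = -0.65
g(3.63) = 2.13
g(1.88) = -0.70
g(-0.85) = 2.82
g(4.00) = 2.81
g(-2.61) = -4.11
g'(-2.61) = 5.19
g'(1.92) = 1.24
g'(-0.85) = -1.88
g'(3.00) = 1.72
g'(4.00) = 1.88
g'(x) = (2*x + 2)*(-2*x^3 + x^2 + 9*x)/(-x^2 - 2*x - 3)^2 + (-6*x^2 + 2*x + 9)/(-x^2 - 2*x - 3) = (2*x^4 + 8*x^3 + 25*x^2 - 6*x - 27)/(x^4 + 4*x^3 + 10*x^2 + 12*x + 9)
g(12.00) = 18.74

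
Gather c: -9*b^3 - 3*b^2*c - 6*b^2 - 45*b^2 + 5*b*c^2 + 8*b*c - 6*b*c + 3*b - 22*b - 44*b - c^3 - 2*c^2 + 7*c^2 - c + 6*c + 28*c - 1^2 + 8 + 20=-9*b^3 - 51*b^2 - 63*b - c^3 + c^2*(5*b + 5) + c*(-3*b^2 + 2*b + 33) + 27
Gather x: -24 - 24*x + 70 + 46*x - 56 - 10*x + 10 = 12*x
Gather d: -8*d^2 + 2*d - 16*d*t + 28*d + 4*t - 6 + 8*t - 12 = -8*d^2 + d*(30 - 16*t) + 12*t - 18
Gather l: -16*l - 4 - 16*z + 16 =-16*l - 16*z + 12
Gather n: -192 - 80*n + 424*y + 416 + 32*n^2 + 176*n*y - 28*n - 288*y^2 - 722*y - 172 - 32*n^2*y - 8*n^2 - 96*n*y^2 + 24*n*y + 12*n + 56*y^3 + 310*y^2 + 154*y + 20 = n^2*(24 - 32*y) + n*(-96*y^2 + 200*y - 96) + 56*y^3 + 22*y^2 - 144*y + 72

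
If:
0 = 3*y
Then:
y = 0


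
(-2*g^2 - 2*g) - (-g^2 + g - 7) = -g^2 - 3*g + 7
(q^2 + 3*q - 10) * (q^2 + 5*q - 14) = q^4 + 8*q^3 - 9*q^2 - 92*q + 140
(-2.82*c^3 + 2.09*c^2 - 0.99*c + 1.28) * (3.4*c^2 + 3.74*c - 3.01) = -9.588*c^5 - 3.4408*c^4 + 12.9388*c^3 - 5.6415*c^2 + 7.7671*c - 3.8528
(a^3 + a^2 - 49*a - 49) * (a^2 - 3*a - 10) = a^5 - 2*a^4 - 62*a^3 + 88*a^2 + 637*a + 490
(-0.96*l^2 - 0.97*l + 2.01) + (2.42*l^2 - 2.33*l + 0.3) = 1.46*l^2 - 3.3*l + 2.31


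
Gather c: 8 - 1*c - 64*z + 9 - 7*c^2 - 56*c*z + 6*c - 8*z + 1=-7*c^2 + c*(5 - 56*z) - 72*z + 18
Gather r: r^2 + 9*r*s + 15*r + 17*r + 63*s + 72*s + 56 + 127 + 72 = r^2 + r*(9*s + 32) + 135*s + 255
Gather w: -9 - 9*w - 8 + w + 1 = -8*w - 16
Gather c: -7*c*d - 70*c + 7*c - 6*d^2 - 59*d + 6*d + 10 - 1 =c*(-7*d - 63) - 6*d^2 - 53*d + 9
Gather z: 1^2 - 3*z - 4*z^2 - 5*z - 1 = -4*z^2 - 8*z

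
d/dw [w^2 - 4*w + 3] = 2*w - 4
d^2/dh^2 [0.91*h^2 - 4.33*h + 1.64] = 1.82000000000000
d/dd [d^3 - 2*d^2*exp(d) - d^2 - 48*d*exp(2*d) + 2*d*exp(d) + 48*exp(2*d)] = -2*d^2*exp(d) + 3*d^2 - 96*d*exp(2*d) - 2*d*exp(d) - 2*d + 48*exp(2*d) + 2*exp(d)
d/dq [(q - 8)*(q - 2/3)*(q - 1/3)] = 3*q^2 - 18*q + 74/9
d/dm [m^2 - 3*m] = 2*m - 3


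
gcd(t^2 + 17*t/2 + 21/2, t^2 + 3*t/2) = t + 3/2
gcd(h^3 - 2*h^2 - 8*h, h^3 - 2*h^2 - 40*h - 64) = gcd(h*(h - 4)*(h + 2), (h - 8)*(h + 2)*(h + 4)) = h + 2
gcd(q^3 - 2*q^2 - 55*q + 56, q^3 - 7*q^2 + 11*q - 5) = q - 1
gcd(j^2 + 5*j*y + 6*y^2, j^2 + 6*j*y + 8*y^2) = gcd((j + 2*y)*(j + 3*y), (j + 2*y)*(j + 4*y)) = j + 2*y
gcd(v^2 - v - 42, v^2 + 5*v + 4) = 1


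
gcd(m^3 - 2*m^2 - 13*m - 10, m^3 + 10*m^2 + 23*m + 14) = m^2 + 3*m + 2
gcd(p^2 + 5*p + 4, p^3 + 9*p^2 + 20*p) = p + 4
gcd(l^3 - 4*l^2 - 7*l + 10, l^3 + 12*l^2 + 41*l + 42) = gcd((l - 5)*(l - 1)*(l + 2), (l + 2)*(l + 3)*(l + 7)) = l + 2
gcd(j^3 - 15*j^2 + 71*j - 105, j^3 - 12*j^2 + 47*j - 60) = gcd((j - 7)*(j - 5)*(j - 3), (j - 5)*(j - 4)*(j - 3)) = j^2 - 8*j + 15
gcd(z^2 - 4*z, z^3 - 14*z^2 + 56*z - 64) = z - 4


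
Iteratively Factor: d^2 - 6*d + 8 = (d - 4)*(d - 2)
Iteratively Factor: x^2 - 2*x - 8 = (x + 2)*(x - 4)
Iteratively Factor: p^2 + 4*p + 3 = (p + 3)*(p + 1)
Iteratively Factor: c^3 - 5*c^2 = (c)*(c^2 - 5*c) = c^2*(c - 5)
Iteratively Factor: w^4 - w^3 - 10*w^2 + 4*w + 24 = (w + 2)*(w^3 - 3*w^2 - 4*w + 12) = (w + 2)^2*(w^2 - 5*w + 6) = (w - 2)*(w + 2)^2*(w - 3)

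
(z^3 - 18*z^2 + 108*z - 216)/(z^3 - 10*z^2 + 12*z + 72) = (z - 6)/(z + 2)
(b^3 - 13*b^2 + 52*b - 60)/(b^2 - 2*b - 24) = (b^2 - 7*b + 10)/(b + 4)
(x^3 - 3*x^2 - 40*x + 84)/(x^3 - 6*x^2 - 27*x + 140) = (x^2 + 4*x - 12)/(x^2 + x - 20)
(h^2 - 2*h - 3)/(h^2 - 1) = (h - 3)/(h - 1)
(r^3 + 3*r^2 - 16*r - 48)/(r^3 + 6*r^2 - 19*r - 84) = (r + 4)/(r + 7)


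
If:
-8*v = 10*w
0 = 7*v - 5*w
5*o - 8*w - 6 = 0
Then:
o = 6/5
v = 0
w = 0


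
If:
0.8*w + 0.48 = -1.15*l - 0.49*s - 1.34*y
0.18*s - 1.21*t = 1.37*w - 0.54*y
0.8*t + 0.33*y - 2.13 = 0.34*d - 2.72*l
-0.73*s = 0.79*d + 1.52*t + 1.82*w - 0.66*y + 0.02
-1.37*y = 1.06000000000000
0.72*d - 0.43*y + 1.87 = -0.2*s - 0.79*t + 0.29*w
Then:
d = -11.38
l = -1.76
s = 9.67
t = 4.14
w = -2.69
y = -0.77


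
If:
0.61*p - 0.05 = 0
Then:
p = 0.08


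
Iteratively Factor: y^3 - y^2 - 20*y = (y)*(y^2 - y - 20) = y*(y - 5)*(y + 4)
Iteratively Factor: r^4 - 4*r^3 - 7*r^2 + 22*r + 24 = (r - 3)*(r^3 - r^2 - 10*r - 8) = (r - 4)*(r - 3)*(r^2 + 3*r + 2) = (r - 4)*(r - 3)*(r + 2)*(r + 1)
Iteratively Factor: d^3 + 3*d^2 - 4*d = (d - 1)*(d^2 + 4*d) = (d - 1)*(d + 4)*(d)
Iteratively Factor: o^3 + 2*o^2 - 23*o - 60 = (o + 4)*(o^2 - 2*o - 15) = (o - 5)*(o + 4)*(o + 3)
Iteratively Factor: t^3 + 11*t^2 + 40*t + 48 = (t + 4)*(t^2 + 7*t + 12) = (t + 3)*(t + 4)*(t + 4)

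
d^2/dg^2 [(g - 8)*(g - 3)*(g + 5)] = 6*g - 12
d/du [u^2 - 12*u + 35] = 2*u - 12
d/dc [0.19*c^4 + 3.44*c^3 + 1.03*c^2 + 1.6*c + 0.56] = 0.76*c^3 + 10.32*c^2 + 2.06*c + 1.6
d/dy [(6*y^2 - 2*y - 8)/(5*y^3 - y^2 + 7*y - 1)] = 2*(-15*y^4 + 10*y^3 + 80*y^2 - 14*y + 29)/(25*y^6 - 10*y^5 + 71*y^4 - 24*y^3 + 51*y^2 - 14*y + 1)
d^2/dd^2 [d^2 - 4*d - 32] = 2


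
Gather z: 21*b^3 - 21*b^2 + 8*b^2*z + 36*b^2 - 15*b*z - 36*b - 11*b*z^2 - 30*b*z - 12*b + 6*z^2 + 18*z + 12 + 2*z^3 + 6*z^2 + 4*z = 21*b^3 + 15*b^2 - 48*b + 2*z^3 + z^2*(12 - 11*b) + z*(8*b^2 - 45*b + 22) + 12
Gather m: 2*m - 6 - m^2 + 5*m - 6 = -m^2 + 7*m - 12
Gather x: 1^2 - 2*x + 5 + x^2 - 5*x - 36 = x^2 - 7*x - 30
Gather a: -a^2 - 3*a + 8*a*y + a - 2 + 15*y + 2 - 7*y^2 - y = -a^2 + a*(8*y - 2) - 7*y^2 + 14*y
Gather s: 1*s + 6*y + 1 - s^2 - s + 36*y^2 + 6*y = -s^2 + 36*y^2 + 12*y + 1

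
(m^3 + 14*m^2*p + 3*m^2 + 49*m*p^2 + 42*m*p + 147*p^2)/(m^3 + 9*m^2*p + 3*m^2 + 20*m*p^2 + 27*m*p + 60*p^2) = (m^2 + 14*m*p + 49*p^2)/(m^2 + 9*m*p + 20*p^2)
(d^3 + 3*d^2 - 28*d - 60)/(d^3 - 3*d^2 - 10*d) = (d + 6)/d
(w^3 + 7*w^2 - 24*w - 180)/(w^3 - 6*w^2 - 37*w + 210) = (w + 6)/(w - 7)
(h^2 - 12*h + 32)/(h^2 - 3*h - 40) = (h - 4)/(h + 5)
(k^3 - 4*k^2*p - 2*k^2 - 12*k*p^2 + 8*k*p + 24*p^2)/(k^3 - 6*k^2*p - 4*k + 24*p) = (k + 2*p)/(k + 2)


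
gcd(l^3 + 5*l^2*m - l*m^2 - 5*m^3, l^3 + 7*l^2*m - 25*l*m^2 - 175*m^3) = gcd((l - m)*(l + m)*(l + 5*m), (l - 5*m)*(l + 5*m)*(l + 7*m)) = l + 5*m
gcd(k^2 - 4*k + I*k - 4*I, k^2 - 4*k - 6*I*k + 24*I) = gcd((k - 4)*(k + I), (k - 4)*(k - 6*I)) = k - 4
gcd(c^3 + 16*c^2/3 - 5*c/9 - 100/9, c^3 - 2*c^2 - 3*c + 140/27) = c^2 + c/3 - 20/9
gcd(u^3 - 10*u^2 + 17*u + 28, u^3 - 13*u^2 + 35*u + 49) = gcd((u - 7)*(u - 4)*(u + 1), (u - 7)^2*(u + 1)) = u^2 - 6*u - 7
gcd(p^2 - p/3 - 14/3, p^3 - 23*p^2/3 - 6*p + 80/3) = p + 2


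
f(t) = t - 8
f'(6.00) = 1.00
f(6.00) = -2.00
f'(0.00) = 1.00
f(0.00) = -8.00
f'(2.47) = 1.00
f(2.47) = -5.53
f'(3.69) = 1.00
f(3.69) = -4.31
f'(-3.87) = 1.00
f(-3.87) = -11.87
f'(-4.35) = 1.00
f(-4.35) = -12.35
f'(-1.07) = 1.00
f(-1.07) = -9.07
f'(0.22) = 1.00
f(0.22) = -7.78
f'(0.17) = 1.00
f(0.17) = -7.83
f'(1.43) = 1.00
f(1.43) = -6.57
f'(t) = 1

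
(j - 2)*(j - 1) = j^2 - 3*j + 2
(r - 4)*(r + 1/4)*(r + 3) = r^3 - 3*r^2/4 - 49*r/4 - 3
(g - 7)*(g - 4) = g^2 - 11*g + 28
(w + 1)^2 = w^2 + 2*w + 1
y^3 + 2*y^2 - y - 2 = (y - 1)*(y + 1)*(y + 2)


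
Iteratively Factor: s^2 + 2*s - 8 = (s - 2)*(s + 4)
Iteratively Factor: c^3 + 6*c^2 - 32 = (c + 4)*(c^2 + 2*c - 8) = (c + 4)^2*(c - 2)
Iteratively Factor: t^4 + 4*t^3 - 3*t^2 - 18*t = (t - 2)*(t^3 + 6*t^2 + 9*t) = (t - 2)*(t + 3)*(t^2 + 3*t) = t*(t - 2)*(t + 3)*(t + 3)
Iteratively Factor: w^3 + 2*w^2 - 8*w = (w - 2)*(w^2 + 4*w) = w*(w - 2)*(w + 4)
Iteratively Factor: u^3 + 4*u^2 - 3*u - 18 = (u - 2)*(u^2 + 6*u + 9) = (u - 2)*(u + 3)*(u + 3)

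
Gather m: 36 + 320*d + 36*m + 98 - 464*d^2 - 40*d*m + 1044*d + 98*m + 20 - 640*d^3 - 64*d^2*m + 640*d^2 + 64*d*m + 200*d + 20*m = -640*d^3 + 176*d^2 + 1564*d + m*(-64*d^2 + 24*d + 154) + 154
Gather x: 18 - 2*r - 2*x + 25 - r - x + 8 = -3*r - 3*x + 51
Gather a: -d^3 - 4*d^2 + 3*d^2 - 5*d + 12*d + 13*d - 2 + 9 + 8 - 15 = -d^3 - d^2 + 20*d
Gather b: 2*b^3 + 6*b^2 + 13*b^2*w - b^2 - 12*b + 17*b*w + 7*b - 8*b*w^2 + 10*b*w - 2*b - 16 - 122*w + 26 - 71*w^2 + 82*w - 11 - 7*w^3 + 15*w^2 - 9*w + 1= 2*b^3 + b^2*(13*w + 5) + b*(-8*w^2 + 27*w - 7) - 7*w^3 - 56*w^2 - 49*w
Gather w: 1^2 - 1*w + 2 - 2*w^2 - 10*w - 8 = -2*w^2 - 11*w - 5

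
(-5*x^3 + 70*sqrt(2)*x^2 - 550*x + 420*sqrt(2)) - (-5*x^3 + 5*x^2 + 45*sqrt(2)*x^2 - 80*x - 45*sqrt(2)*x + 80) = -5*x^2 + 25*sqrt(2)*x^2 - 470*x + 45*sqrt(2)*x - 80 + 420*sqrt(2)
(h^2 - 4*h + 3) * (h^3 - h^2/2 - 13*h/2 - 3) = h^5 - 9*h^4/2 - 3*h^3/2 + 43*h^2/2 - 15*h/2 - 9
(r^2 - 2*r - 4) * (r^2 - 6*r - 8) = r^4 - 8*r^3 + 40*r + 32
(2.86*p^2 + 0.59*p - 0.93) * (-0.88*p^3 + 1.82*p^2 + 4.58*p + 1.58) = -2.5168*p^5 + 4.686*p^4 + 14.991*p^3 + 5.5284*p^2 - 3.3272*p - 1.4694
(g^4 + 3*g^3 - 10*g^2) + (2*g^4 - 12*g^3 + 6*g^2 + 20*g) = 3*g^4 - 9*g^3 - 4*g^2 + 20*g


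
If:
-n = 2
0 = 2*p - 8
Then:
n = -2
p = 4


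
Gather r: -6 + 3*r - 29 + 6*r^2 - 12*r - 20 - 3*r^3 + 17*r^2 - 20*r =-3*r^3 + 23*r^2 - 29*r - 55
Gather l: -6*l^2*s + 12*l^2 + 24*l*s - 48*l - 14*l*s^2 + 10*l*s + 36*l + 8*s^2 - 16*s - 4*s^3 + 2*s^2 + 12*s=l^2*(12 - 6*s) + l*(-14*s^2 + 34*s - 12) - 4*s^3 + 10*s^2 - 4*s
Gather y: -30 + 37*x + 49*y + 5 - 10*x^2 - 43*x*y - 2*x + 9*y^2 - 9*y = -10*x^2 + 35*x + 9*y^2 + y*(40 - 43*x) - 25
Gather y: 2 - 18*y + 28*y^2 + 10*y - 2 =28*y^2 - 8*y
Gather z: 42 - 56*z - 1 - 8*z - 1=40 - 64*z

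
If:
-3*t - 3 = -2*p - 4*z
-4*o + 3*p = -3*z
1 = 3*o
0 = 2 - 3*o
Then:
No Solution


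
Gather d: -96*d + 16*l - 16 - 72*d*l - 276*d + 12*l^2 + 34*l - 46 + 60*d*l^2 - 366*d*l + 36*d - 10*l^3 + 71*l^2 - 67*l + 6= d*(60*l^2 - 438*l - 336) - 10*l^3 + 83*l^2 - 17*l - 56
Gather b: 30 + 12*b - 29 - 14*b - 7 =-2*b - 6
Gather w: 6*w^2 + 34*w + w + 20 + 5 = 6*w^2 + 35*w + 25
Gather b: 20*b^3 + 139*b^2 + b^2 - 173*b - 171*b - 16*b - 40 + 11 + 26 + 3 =20*b^3 + 140*b^2 - 360*b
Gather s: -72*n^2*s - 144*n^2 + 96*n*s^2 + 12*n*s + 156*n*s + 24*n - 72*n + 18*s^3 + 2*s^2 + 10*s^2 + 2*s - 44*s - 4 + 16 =-144*n^2 - 48*n + 18*s^3 + s^2*(96*n + 12) + s*(-72*n^2 + 168*n - 42) + 12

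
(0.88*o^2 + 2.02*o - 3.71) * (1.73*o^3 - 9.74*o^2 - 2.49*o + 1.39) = 1.5224*o^5 - 5.0766*o^4 - 28.2843*o^3 + 32.3288*o^2 + 12.0457*o - 5.1569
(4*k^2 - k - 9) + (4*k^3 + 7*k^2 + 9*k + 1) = 4*k^3 + 11*k^2 + 8*k - 8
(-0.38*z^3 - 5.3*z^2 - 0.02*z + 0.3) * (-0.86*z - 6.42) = 0.3268*z^4 + 6.9976*z^3 + 34.0432*z^2 - 0.1296*z - 1.926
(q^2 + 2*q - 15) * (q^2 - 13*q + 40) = q^4 - 11*q^3 - q^2 + 275*q - 600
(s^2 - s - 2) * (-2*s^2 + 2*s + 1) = -2*s^4 + 4*s^3 + 3*s^2 - 5*s - 2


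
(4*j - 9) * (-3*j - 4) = -12*j^2 + 11*j + 36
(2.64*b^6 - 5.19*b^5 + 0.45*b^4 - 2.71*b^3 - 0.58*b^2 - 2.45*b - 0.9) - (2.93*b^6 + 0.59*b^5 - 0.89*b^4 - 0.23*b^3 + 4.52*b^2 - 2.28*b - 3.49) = -0.29*b^6 - 5.78*b^5 + 1.34*b^4 - 2.48*b^3 - 5.1*b^2 - 0.17*b + 2.59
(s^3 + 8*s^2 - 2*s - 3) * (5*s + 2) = 5*s^4 + 42*s^3 + 6*s^2 - 19*s - 6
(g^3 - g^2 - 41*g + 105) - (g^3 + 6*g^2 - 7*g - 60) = -7*g^2 - 34*g + 165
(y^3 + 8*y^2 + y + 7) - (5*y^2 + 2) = y^3 + 3*y^2 + y + 5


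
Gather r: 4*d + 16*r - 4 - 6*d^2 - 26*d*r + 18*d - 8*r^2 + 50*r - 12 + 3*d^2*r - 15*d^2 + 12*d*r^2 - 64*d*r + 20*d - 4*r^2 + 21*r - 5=-21*d^2 + 42*d + r^2*(12*d - 12) + r*(3*d^2 - 90*d + 87) - 21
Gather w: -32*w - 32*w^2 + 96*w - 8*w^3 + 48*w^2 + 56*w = -8*w^3 + 16*w^2 + 120*w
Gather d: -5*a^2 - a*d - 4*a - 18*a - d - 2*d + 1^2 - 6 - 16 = -5*a^2 - 22*a + d*(-a - 3) - 21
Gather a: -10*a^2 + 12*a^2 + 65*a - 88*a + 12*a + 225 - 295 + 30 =2*a^2 - 11*a - 40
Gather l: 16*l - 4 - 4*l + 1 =12*l - 3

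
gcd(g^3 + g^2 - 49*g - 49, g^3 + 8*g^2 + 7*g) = g^2 + 8*g + 7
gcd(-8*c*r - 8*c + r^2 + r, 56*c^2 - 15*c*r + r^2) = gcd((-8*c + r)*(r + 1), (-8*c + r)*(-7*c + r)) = -8*c + r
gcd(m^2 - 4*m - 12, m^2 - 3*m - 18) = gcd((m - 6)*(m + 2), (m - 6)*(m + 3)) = m - 6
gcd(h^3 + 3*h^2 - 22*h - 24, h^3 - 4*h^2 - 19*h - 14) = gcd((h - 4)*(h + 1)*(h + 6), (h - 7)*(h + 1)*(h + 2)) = h + 1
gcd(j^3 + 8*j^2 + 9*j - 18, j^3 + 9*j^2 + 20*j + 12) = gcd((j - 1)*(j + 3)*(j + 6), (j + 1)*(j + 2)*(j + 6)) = j + 6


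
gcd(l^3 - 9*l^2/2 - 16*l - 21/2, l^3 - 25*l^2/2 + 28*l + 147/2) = l^2 - 11*l/2 - 21/2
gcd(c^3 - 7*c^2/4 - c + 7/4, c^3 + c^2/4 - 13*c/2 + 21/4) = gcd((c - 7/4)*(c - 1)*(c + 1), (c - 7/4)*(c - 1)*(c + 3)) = c^2 - 11*c/4 + 7/4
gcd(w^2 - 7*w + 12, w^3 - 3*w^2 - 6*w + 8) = w - 4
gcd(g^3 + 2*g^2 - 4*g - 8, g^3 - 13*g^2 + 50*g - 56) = g - 2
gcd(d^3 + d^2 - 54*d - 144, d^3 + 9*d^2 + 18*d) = d^2 + 9*d + 18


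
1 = 1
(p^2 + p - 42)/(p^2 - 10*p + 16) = (p^2 + p - 42)/(p^2 - 10*p + 16)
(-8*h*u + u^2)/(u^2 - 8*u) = (-8*h + u)/(u - 8)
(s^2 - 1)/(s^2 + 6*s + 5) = (s - 1)/(s + 5)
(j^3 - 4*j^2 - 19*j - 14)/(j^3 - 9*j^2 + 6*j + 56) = (j + 1)/(j - 4)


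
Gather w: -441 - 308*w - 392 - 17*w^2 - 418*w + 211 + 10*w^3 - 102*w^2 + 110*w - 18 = 10*w^3 - 119*w^2 - 616*w - 640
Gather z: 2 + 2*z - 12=2*z - 10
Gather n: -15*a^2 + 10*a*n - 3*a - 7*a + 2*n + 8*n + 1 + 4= -15*a^2 - 10*a + n*(10*a + 10) + 5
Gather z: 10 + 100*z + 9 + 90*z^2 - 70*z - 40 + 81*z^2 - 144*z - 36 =171*z^2 - 114*z - 57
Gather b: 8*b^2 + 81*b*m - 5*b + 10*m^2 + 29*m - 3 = 8*b^2 + b*(81*m - 5) + 10*m^2 + 29*m - 3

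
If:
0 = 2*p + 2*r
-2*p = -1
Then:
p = 1/2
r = -1/2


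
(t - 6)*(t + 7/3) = t^2 - 11*t/3 - 14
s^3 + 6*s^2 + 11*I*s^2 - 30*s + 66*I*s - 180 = (s + 6)*(s + 5*I)*(s + 6*I)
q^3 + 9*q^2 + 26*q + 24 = (q + 2)*(q + 3)*(q + 4)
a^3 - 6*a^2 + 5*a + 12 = (a - 4)*(a - 3)*(a + 1)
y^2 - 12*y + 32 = (y - 8)*(y - 4)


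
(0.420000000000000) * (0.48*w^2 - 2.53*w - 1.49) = 0.2016*w^2 - 1.0626*w - 0.6258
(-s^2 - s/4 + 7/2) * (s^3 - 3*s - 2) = -s^5 - s^4/4 + 13*s^3/2 + 11*s^2/4 - 10*s - 7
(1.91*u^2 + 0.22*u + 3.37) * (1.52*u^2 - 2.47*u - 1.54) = 2.9032*u^4 - 4.3833*u^3 + 1.6376*u^2 - 8.6627*u - 5.1898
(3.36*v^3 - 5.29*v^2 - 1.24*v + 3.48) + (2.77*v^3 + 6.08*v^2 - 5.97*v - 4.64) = 6.13*v^3 + 0.79*v^2 - 7.21*v - 1.16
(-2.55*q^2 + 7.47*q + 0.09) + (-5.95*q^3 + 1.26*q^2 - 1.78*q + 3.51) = -5.95*q^3 - 1.29*q^2 + 5.69*q + 3.6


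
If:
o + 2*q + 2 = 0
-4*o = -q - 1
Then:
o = 0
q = -1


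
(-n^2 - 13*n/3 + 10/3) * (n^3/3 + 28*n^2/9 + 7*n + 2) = -n^5/3 - 41*n^4/9 - 523*n^3/27 - 593*n^2/27 + 44*n/3 + 20/3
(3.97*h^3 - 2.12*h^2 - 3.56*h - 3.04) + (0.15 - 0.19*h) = 3.97*h^3 - 2.12*h^2 - 3.75*h - 2.89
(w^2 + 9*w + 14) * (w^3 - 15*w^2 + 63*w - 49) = w^5 - 6*w^4 - 58*w^3 + 308*w^2 + 441*w - 686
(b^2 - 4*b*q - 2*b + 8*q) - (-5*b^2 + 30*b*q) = 6*b^2 - 34*b*q - 2*b + 8*q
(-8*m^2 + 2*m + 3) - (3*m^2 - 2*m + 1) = -11*m^2 + 4*m + 2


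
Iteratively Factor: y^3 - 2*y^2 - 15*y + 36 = (y + 4)*(y^2 - 6*y + 9) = (y - 3)*(y + 4)*(y - 3)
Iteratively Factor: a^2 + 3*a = (a)*(a + 3)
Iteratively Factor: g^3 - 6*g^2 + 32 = (g - 4)*(g^2 - 2*g - 8) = (g - 4)*(g + 2)*(g - 4)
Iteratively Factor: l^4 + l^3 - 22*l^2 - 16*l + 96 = (l - 4)*(l^3 + 5*l^2 - 2*l - 24) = (l - 4)*(l + 3)*(l^2 + 2*l - 8) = (l - 4)*(l - 2)*(l + 3)*(l + 4)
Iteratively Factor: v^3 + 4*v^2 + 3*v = (v + 1)*(v^2 + 3*v) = (v + 1)*(v + 3)*(v)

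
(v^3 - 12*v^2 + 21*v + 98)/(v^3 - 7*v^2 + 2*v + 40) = (v^2 - 14*v + 49)/(v^2 - 9*v + 20)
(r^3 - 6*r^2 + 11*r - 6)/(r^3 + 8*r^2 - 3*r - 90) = (r^2 - 3*r + 2)/(r^2 + 11*r + 30)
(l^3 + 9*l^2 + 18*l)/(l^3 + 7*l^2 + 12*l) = (l + 6)/(l + 4)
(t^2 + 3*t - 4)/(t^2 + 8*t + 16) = (t - 1)/(t + 4)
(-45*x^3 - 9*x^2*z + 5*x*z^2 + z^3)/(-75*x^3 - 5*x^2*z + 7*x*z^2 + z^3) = (3*x + z)/(5*x + z)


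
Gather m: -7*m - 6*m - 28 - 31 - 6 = -13*m - 65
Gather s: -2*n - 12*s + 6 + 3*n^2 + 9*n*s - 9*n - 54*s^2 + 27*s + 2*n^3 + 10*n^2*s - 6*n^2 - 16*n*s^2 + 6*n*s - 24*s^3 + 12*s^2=2*n^3 - 3*n^2 - 11*n - 24*s^3 + s^2*(-16*n - 42) + s*(10*n^2 + 15*n + 15) + 6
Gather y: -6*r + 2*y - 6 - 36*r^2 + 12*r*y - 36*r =-36*r^2 - 42*r + y*(12*r + 2) - 6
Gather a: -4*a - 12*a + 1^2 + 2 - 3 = -16*a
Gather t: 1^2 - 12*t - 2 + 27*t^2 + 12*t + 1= 27*t^2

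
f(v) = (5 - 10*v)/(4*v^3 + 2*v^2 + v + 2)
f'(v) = (5 - 10*v)*(-12*v^2 - 4*v - 1)/(4*v^3 + 2*v^2 + v + 2)^2 - 10/(4*v^3 + 2*v^2 + v + 2) = 5*(16*v^3 - 8*v^2 - 4*v - 5)/(16*v^6 + 16*v^5 + 12*v^4 + 20*v^3 + 9*v^2 + 4*v + 4)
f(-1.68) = -1.68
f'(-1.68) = -2.86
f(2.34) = -0.28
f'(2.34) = 0.17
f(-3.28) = -0.31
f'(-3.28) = -0.22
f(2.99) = -0.19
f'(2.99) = 0.10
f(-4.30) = -0.17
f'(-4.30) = -0.09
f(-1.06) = -9.89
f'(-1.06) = -57.92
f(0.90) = -0.54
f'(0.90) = -0.31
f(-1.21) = -5.08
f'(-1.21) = -17.73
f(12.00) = -0.02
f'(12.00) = 0.00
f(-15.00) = -0.01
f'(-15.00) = 0.00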